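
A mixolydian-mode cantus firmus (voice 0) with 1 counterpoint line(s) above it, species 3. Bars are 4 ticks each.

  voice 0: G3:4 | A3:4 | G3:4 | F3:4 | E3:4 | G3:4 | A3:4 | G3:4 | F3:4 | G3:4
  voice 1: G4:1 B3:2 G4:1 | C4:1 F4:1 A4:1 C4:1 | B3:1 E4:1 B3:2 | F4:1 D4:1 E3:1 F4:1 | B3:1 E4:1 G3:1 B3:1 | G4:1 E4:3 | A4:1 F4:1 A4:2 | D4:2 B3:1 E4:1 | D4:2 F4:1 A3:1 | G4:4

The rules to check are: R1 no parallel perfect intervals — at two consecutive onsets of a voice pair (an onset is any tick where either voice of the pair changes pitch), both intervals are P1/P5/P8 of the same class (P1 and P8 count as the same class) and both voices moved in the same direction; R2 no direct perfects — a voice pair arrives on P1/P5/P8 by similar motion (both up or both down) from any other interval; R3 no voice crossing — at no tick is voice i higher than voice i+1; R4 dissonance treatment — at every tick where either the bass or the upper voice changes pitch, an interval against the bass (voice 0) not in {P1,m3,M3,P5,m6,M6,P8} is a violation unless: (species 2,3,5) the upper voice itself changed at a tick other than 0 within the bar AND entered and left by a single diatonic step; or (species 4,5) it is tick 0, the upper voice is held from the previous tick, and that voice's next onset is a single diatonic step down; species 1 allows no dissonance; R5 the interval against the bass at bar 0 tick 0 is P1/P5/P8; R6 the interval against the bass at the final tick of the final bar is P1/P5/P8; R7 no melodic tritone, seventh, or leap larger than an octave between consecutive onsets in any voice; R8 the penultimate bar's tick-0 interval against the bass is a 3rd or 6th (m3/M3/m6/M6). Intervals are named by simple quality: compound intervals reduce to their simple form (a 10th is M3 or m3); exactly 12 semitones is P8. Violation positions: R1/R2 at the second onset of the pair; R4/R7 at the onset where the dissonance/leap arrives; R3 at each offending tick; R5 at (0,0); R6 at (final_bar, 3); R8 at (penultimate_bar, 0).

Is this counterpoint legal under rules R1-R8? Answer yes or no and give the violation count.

bar 0: v0=G3 v1=G4 (P8)
bar 1: v0=A3 v1=C4 (m3)
bar 2: v0=G3 v1=B3 (M3)
bar 3: v0=F3 v1=F4 (P8)
bar 4: v0=E3 v1=B3 (P5)
bar 5: v0=G3 v1=G4 (P8)
bar 6: v0=A3 v1=A4 (P8)
bar 7: v0=G3 v1=D4 (P5)
bar 8: v0=F3 v1=D4 (M6)
bar 9: v0=G3 v1=G4 (P8)
  R7 @ bar3.0: B3->F4 leap 6st
  R3 @ bar3.2: F3 above E3
  R4 @ bar3.2: F3/E3 m2 untreated
  R7 @ bar3.2: D4->E3 leap 10st
  R7 @ bar3.3: E3->F4 leap 13st
  R2 @ bar4.0: F3/F4 P8 -> E3/B3 P5 similar
  R7 @ bar4.0: F4->B3 leap 6st
  R2 @ bar5.0: E3/B3 P5 -> G3/G4 P8 similar
  R2 @ bar6.0: G3/E4 M6 -> A3/A4 P8 similar
  R2 @ bar7.0: A3/A4 P8 -> G3/D4 P5 similar
  R2 @ bar9.0: F3/A3 M3 -> G3/G4 P8 similar
  R7 @ bar9.0: A3->G4 leap 10st

No (12 violations)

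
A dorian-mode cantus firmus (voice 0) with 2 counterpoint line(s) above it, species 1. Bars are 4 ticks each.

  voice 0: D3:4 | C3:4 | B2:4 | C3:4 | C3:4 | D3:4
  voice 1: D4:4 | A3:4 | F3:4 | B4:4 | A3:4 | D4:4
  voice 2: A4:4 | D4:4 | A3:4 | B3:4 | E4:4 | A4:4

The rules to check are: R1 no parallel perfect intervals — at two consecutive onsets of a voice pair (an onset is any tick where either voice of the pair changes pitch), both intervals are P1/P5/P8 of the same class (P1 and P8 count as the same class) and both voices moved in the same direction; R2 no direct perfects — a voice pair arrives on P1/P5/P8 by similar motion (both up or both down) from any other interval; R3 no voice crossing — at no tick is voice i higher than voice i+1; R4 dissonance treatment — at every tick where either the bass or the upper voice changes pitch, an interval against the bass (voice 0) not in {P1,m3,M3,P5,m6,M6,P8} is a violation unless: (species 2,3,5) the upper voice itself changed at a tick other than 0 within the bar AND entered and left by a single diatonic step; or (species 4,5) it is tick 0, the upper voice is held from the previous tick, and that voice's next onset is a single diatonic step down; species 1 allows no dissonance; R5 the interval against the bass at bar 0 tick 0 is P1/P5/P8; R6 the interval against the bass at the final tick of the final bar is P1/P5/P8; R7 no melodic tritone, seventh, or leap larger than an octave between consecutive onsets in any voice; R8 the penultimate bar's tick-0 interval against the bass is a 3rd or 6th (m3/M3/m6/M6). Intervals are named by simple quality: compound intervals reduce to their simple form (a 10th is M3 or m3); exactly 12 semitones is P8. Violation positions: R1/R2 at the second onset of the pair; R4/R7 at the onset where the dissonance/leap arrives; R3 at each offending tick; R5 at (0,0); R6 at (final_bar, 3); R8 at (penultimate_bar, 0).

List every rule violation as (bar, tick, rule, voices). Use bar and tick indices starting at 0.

bar 0: v0=D3 v1=D4 v2=A4 downbeat P5
bar 1: v0=C3 v1=A3 v2=D4 downbeat M2
bar 2: v0=B2 v1=F3 v2=A3 downbeat m7
bar 3: v0=C3 v1=B4 v2=B3 downbeat M7
bar 4: v0=C3 v1=A3 v2=E4 downbeat M3
bar 5: v0=D3 v1=D4 v2=A4 downbeat P5
  -> R4 @ bar 1 tick 0 v(0, 2): C3/D4 M2 untreated
  -> R4 @ bar 2 tick 0 v(0, 1): B2/F3 TT untreated
  -> R4 @ bar 2 tick 0 v(0, 2): B2/A3 m7 untreated
  -> R2 @ bar 3 tick 0 v(1, 2): F3/A3 M3 -> B4/B3 P8 similar
  -> R3 @ bar 3 tick 0 v(1, 2): B4 above B3
  -> R4 @ bar 3 tick 0 v(0, 1): C3/B4 M7 untreated
  -> R4 @ bar 3 tick 0 v(0, 2): C3/B3 M7 untreated
  -> R7 @ bar 3 tick 0 v(1,): F3->B4 leap 18st
  -> R3 @ bar 3 tick 1 v(1, 2): B4 above B3
  -> R3 @ bar 3 tick 2 v(1, 2): B4 above B3
  -> R3 @ bar 3 tick 3 v(1, 2): B4 above B3
  -> R7 @ bar 4 tick 0 v(1,): B4->A3 leap 14st
  -> R1 @ bar 5 tick 0 v(1, 2): A3/E4 P5 -> D4/A4 P5 similar
  -> R2 @ bar 5 tick 0 v(0, 1): C3/A3 M6 -> D3/D4 P8 similar
  -> R2 @ bar 5 tick 0 v(0, 2): C3/E4 M3 -> D3/A4 P5 similar

(1, 0, R4, (0, 2))
(2, 0, R4, (0, 1))
(2, 0, R4, (0, 2))
(3, 0, R2, (1, 2))
(3, 0, R3, (1, 2))
(3, 0, R4, (0, 1))
(3, 0, R4, (0, 2))
(3, 0, R7, (1,))
(3, 1, R3, (1, 2))
(3, 2, R3, (1, 2))
(3, 3, R3, (1, 2))
(4, 0, R7, (1,))
(5, 0, R1, (1, 2))
(5, 0, R2, (0, 1))
(5, 0, R2, (0, 2))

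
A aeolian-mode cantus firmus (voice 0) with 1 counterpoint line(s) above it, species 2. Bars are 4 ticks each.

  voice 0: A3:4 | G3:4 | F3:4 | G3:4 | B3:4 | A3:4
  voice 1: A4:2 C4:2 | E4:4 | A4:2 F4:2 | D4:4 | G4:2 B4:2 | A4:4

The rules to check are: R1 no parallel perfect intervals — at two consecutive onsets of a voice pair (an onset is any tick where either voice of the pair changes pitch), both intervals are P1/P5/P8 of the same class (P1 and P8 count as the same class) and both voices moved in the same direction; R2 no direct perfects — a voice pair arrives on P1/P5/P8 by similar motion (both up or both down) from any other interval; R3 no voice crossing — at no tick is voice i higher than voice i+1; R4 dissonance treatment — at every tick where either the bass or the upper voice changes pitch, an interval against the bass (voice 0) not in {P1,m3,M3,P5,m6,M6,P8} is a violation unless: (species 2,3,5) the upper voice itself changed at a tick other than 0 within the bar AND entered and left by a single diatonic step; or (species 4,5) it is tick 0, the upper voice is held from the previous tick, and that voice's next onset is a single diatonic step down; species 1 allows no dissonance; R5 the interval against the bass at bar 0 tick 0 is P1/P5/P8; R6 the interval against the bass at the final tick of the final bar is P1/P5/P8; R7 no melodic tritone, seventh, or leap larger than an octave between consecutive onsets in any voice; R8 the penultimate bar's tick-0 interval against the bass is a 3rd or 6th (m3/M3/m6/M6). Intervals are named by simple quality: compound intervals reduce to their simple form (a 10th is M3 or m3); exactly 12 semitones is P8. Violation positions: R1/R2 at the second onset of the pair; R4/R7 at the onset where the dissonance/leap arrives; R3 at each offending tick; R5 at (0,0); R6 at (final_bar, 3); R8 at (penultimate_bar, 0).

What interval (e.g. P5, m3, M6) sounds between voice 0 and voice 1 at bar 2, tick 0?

M3

voice 0=F3 voice 1=A4 -> M3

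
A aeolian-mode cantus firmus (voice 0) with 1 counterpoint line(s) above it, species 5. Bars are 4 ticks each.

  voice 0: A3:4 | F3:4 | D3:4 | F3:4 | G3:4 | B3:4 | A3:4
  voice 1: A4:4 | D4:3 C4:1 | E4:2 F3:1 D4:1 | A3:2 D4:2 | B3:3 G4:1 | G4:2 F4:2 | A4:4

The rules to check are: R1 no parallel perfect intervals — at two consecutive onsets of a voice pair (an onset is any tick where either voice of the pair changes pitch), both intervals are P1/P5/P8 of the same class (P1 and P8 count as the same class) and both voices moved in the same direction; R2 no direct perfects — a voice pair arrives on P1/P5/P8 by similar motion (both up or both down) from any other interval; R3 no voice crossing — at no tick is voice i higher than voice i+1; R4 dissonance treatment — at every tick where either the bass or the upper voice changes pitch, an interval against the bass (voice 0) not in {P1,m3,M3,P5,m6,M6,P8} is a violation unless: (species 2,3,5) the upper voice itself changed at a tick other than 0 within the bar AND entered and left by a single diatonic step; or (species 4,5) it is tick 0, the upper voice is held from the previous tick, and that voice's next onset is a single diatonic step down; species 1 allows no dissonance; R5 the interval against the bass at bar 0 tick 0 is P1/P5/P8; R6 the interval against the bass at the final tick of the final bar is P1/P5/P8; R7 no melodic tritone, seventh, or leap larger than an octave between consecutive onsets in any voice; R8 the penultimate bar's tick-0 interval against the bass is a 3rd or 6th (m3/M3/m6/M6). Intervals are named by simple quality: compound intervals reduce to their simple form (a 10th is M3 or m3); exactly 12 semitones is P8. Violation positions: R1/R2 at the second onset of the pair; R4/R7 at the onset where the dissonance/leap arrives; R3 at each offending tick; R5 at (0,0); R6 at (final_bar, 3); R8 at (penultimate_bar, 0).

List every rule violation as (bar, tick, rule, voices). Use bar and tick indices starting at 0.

bar 0: v0=A3 v1=A4 downbeat P8
bar 1: v0=F3 v1=D4 downbeat M6
bar 2: v0=D3 v1=E4 downbeat M2
bar 3: v0=F3 v1=A3 downbeat M3
bar 4: v0=G3 v1=B3 downbeat M3
bar 5: v0=B3 v1=G4 downbeat m6
bar 6: v0=A3 v1=A4 downbeat P8
  -> R4 @ bar 2 tick 0 v(0, 1): D3/E4 M2 untreated
  -> R7 @ bar 2 tick 2 v(1,): E4->F3 leap 11st
  -> R4 @ bar 5 tick 2 v(0, 1): B3/F4 TT untreated

(2, 0, R4, (0, 1))
(2, 2, R7, (1,))
(5, 2, R4, (0, 1))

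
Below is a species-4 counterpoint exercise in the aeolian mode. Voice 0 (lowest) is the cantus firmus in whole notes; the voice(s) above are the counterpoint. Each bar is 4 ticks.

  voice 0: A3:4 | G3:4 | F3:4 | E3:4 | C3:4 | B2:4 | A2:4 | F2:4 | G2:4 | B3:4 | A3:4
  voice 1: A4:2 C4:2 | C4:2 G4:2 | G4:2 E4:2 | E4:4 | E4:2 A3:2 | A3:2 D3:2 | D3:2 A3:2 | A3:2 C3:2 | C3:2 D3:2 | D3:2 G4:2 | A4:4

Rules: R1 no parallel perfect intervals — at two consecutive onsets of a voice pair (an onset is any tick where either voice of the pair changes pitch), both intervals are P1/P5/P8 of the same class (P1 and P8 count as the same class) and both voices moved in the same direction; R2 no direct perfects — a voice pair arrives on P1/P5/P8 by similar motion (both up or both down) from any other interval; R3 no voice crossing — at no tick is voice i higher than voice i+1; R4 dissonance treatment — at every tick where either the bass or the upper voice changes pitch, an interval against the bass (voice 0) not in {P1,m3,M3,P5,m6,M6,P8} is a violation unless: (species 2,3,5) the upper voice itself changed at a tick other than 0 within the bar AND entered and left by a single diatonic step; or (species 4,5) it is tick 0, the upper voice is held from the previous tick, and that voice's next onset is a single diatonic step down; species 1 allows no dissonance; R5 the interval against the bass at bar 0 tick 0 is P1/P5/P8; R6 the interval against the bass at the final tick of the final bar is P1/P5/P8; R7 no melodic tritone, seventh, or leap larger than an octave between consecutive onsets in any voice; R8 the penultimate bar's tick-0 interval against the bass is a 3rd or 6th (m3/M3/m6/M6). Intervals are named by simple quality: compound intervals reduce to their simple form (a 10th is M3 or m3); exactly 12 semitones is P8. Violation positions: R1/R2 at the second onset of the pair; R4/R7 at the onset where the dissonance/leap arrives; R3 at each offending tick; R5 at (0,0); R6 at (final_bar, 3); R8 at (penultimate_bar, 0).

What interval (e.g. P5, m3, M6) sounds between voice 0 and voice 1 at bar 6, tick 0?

P4

voice 0=A2 voice 1=D3 -> P4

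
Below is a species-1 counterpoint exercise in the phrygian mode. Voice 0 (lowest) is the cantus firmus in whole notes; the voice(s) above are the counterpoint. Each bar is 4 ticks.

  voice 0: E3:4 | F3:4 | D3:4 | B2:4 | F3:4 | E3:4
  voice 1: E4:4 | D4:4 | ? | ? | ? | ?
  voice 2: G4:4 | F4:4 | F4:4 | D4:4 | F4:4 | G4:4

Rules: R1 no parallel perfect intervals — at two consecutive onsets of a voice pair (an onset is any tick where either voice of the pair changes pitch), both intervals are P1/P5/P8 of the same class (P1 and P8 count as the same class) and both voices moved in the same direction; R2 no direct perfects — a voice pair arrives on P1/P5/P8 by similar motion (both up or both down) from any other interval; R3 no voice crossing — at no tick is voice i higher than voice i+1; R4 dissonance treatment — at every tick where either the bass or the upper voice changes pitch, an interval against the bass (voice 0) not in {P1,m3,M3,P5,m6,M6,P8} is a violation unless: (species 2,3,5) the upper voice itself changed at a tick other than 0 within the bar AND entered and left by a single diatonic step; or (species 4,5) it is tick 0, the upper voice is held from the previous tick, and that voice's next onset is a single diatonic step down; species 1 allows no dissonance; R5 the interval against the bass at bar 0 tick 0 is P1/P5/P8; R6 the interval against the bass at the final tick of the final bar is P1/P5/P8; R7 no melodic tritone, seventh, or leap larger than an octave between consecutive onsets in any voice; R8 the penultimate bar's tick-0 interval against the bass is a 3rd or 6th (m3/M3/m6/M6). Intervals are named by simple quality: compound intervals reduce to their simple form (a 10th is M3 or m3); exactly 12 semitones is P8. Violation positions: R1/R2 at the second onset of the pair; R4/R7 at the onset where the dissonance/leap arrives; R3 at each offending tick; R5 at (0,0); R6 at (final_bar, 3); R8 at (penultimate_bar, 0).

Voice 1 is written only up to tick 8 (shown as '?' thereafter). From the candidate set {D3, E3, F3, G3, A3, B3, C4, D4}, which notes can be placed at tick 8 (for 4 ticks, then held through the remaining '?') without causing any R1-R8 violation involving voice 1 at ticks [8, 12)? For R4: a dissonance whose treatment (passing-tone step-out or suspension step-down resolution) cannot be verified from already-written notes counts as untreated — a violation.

D3: violates R2
E3: violates R4,R7
F3: legal
G3: violates R4
A3: violates R2
B3: legal
C4: violates R4
D4: legal

{B3, D4, F3}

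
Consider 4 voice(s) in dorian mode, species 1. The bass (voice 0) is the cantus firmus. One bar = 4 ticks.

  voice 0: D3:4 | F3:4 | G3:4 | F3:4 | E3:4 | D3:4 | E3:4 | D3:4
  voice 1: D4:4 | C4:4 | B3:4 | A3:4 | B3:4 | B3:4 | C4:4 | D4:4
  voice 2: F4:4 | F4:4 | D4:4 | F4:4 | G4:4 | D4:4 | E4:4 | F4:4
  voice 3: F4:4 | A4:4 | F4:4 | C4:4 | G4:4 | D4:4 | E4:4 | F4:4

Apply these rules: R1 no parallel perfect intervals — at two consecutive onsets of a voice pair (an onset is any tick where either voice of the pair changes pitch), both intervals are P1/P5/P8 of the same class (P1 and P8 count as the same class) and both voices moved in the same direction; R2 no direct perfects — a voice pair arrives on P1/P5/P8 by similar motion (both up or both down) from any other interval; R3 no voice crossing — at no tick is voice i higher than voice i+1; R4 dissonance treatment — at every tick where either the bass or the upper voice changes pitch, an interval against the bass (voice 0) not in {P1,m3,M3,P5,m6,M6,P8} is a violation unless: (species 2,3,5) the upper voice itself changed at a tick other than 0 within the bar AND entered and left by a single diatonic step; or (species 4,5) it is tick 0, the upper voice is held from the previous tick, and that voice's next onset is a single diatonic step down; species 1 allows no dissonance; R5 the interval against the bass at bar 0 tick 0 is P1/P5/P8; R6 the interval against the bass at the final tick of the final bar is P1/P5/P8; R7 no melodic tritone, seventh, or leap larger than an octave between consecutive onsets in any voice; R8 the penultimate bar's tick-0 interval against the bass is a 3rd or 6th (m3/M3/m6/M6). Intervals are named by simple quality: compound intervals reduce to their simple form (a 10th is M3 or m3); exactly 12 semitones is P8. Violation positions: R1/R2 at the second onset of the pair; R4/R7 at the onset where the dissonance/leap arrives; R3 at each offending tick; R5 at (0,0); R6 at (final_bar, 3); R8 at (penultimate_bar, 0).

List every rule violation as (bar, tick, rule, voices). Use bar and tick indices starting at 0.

(0, 0, R5, (0, 2))
(0, 0, R5, (0, 3))
(2, 0, R4, (0, 3))
(3, 0, R2, (0, 3))
(3, 0, R3, (2, 3))
(3, 1, R3, (2, 3))
(3, 2, R3, (2, 3))
(3, 3, R3, (2, 3))
(4, 0, R2, (2, 3))
(5, 0, R1, (2, 3))
(5, 0, R2, (0, 2))
(5, 0, R2, (0, 3))
(6, 0, R1, (0, 2))
(6, 0, R1, (0, 3))
(6, 0, R1, (2, 3))
(6, 0, R8, (0, 2))
(6, 0, R8, (0, 3))
(7, 0, R1, (2, 3))
(7, 3, R6, (0, 2))
(7, 3, R6, (0, 3))

bar 0: v0=D3 v1=D4 v2=F4 v3=F4 downbeat m3
bar 1: v0=F3 v1=C4 v2=F4 v3=A4 downbeat M3
bar 2: v0=G3 v1=B3 v2=D4 v3=F4 downbeat m7
bar 3: v0=F3 v1=A3 v2=F4 v3=C4 downbeat P5
bar 4: v0=E3 v1=B3 v2=G4 v3=G4 downbeat m3
bar 5: v0=D3 v1=B3 v2=D4 v3=D4 downbeat P8
bar 6: v0=E3 v1=C4 v2=E4 v3=E4 downbeat P8
bar 7: v0=D3 v1=D4 v2=F4 v3=F4 downbeat m3
  -> R5 @ bar 0 tick 0 v(0, 2): opens on m3
  -> R5 @ bar 0 tick 0 v(0, 3): opens on m3
  -> R4 @ bar 2 tick 0 v(0, 3): G3/F4 m7 untreated
  -> R2 @ bar 3 tick 0 v(0, 3): G3/F4 m7 -> F3/C4 P5 similar
  -> R3 @ bar 3 tick 0 v(2, 3): F4 above C4
  -> R3 @ bar 3 tick 1 v(2, 3): F4 above C4
  -> R3 @ bar 3 tick 2 v(2, 3): F4 above C4
  -> R3 @ bar 3 tick 3 v(2, 3): F4 above C4
  -> R2 @ bar 4 tick 0 v(2, 3): F4/C4 P4 -> G4/G4 P1 similar
  -> R1 @ bar 5 tick 0 v(2, 3): G4/G4 P1 -> D4/D4 P1 similar
  -> R2 @ bar 5 tick 0 v(0, 2): E3/G4 m3 -> D3/D4 P8 similar
  -> R2 @ bar 5 tick 0 v(0, 3): E3/G4 m3 -> D3/D4 P8 similar
  -> R1 @ bar 6 tick 0 v(0, 2): D3/D4 P8 -> E3/E4 P8 similar
  -> R1 @ bar 6 tick 0 v(0, 3): D3/D4 P8 -> E3/E4 P8 similar
  -> R1 @ bar 6 tick 0 v(2, 3): D4/D4 P1 -> E4/E4 P1 similar
  -> R8 @ bar 6 tick 0 v(0, 2): penult P8 not 3rd/6th
  -> R8 @ bar 6 tick 0 v(0, 3): penult P8 not 3rd/6th
  -> R1 @ bar 7 tick 0 v(2, 3): E4/E4 P1 -> F4/F4 P1 similar
  -> R6 @ bar 7 tick 3 v(0, 2): closes on m3
  -> R6 @ bar 7 tick 3 v(0, 3): closes on m3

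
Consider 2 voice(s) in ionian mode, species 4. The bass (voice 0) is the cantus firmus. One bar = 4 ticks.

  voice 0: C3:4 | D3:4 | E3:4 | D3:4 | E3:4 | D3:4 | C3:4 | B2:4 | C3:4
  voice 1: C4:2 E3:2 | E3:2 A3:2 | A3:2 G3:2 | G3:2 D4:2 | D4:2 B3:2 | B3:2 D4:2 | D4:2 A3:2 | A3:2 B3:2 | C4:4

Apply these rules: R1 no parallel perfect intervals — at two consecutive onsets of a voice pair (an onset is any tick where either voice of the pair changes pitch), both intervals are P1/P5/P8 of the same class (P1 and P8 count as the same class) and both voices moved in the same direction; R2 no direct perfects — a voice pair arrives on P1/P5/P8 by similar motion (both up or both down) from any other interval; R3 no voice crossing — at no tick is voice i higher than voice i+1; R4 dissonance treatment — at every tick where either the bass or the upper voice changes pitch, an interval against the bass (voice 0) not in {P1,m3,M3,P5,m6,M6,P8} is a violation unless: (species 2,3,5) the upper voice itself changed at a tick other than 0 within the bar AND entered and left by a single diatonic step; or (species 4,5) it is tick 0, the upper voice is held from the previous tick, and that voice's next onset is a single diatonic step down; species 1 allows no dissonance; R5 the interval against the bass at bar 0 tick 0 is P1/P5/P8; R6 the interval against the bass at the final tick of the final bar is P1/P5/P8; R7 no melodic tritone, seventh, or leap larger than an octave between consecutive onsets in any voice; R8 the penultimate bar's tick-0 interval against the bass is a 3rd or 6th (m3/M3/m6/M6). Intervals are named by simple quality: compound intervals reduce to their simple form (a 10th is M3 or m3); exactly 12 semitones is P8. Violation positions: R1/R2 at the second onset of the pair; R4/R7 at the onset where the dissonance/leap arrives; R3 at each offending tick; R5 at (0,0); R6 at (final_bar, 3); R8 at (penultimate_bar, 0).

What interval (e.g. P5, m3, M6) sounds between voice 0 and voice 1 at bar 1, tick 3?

voice 0=D3 voice 1=A3 -> P5

P5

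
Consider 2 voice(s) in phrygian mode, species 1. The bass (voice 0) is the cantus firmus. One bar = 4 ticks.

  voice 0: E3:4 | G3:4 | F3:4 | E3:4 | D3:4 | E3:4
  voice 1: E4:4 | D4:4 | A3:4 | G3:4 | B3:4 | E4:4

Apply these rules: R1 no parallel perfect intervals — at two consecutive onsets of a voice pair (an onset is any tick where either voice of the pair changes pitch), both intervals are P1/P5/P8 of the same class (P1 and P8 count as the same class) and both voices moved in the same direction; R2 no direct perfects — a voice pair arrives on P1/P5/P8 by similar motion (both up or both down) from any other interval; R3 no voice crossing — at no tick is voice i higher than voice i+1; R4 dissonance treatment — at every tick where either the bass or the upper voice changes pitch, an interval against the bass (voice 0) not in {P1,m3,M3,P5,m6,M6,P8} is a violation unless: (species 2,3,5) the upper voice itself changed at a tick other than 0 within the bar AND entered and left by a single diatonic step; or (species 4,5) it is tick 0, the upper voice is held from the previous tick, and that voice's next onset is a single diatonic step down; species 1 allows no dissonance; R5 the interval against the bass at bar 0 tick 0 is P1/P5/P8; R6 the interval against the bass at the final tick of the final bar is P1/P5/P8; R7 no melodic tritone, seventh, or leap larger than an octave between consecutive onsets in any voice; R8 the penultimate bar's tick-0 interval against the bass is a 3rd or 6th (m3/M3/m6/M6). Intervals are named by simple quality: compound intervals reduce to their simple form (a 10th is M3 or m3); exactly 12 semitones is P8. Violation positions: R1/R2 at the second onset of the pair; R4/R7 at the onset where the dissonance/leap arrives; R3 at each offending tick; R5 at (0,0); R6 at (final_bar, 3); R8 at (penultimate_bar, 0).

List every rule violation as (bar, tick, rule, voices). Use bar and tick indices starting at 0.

(5, 0, R2, (0, 1))

bar 0: v0=E3 v1=E4 downbeat P8
bar 1: v0=G3 v1=D4 downbeat P5
bar 2: v0=F3 v1=A3 downbeat M3
bar 3: v0=E3 v1=G3 downbeat m3
bar 4: v0=D3 v1=B3 downbeat M6
bar 5: v0=E3 v1=E4 downbeat P8
  -> R2 @ bar 5 tick 0 v(0, 1): D3/B3 M6 -> E3/E4 P8 similar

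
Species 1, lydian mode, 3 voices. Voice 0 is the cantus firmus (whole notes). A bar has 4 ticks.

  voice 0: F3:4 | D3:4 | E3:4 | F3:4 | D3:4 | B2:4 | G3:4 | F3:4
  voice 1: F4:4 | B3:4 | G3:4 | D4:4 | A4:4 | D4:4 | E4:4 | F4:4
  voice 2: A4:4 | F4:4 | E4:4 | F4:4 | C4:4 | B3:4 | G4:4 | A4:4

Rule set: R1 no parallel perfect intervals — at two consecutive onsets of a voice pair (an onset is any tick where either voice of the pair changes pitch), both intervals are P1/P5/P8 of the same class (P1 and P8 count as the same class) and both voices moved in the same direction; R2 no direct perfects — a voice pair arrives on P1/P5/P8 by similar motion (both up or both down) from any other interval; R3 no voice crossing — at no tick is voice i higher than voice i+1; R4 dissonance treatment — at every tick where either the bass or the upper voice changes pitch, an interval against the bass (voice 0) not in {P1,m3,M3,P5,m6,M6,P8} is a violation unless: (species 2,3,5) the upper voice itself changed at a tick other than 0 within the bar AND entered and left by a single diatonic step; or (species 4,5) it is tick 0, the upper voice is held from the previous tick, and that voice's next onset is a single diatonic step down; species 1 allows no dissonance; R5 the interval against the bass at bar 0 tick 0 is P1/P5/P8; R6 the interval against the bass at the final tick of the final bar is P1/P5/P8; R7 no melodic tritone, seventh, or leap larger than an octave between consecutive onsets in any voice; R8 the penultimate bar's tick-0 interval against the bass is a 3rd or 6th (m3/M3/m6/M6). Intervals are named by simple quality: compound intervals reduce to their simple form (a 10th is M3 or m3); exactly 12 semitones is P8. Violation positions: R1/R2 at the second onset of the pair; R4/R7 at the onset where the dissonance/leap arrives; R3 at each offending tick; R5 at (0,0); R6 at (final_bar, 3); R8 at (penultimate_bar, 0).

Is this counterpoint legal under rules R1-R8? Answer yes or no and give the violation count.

bar 0: v0=F3 v1=F4 v2=A4 (M3)
bar 1: v0=D3 v1=B3 v2=F4 (m3)
bar 2: v0=E3 v1=G3 v2=E4 (P8)
bar 3: v0=F3 v1=D4 v2=F4 (P8)
bar 4: v0=D3 v1=A4 v2=C4 (m7)
bar 5: v0=B2 v1=D4 v2=B3 (P8)
bar 6: v0=G3 v1=E4 v2=G4 (P8)
bar 7: v0=F3 v1=F4 v2=A4 (M3)
  R5 @ bar0.0: opens on M3
  R7 @ bar1.0: F4->B3 leap 6st
  R1 @ bar3.0: E3/E4 P8 -> F3/F4 P8 similar
  R3 @ bar4.0: A4 above C4
  R4 @ bar4.0: D3/C4 m7 untreated
  R3 @ bar4.1: A4 above C4
  R3 @ bar4.2: A4 above C4
  R3 @ bar4.3: A4 above C4
  R2 @ bar5.0: D3/C4 m7 -> B2/B3 P8 similar
  R3 @ bar5.0: D4 above B3
  R3 @ bar5.1: D4 above B3
  R3 @ bar5.2: D4 above B3
  R3 @ bar5.3: D4 above B3
  R1 @ bar6.0: B2/B3 P8 -> G3/G4 P8 similar
  R8 @ bar6.0: penult P8 not 3rd/6th
  R6 @ bar7.3: closes on M3

No (16 violations)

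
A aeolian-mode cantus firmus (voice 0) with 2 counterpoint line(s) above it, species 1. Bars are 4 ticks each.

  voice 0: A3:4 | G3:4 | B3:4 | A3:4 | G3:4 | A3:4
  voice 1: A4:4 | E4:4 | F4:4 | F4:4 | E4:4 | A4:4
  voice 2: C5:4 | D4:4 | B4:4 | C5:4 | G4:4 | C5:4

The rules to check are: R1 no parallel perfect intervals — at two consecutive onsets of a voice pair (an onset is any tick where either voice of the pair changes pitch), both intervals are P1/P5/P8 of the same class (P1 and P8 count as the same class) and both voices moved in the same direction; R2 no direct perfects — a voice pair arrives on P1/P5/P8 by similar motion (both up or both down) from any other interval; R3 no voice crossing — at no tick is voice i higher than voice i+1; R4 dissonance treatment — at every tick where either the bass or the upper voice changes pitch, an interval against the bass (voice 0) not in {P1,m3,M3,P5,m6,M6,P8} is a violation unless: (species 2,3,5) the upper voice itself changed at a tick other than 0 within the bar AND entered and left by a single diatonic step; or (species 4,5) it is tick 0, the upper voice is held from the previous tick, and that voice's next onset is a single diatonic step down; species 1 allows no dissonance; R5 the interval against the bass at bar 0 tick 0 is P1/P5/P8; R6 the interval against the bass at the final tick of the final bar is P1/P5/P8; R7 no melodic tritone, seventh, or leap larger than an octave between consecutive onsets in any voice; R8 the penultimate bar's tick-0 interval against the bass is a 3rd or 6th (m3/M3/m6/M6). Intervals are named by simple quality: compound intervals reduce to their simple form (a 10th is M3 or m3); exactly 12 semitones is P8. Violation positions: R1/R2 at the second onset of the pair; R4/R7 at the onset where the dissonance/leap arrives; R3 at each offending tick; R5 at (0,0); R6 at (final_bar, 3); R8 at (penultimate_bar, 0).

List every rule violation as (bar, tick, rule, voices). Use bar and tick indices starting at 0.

(0, 0, R5, (0, 2))
(1, 0, R2, (0, 2))
(1, 0, R3, (1, 2))
(1, 0, R7, (2,))
(1, 1, R3, (1, 2))
(1, 2, R3, (1, 2))
(1, 3, R3, (1, 2))
(2, 0, R2, (0, 2))
(2, 0, R4, (0, 1))
(4, 0, R2, (0, 2))
(4, 0, R8, (0, 2))
(5, 0, R2, (0, 1))
(5, 3, R6, (0, 2))

bar 0: v0=A3 v1=A4 v2=C5 downbeat m3
bar 1: v0=G3 v1=E4 v2=D4 downbeat P5
bar 2: v0=B3 v1=F4 v2=B4 downbeat P8
bar 3: v0=A3 v1=F4 v2=C5 downbeat m3
bar 4: v0=G3 v1=E4 v2=G4 downbeat P8
bar 5: v0=A3 v1=A4 v2=C5 downbeat m3
  -> R5 @ bar 0 tick 0 v(0, 2): opens on m3
  -> R2 @ bar 1 tick 0 v(0, 2): A3/C5 m3 -> G3/D4 P5 similar
  -> R3 @ bar 1 tick 0 v(1, 2): E4 above D4
  -> R7 @ bar 1 tick 0 v(2,): C5->D4 leap 10st
  -> R3 @ bar 1 tick 1 v(1, 2): E4 above D4
  -> R3 @ bar 1 tick 2 v(1, 2): E4 above D4
  -> R3 @ bar 1 tick 3 v(1, 2): E4 above D4
  -> R2 @ bar 2 tick 0 v(0, 2): G3/D4 P5 -> B3/B4 P8 similar
  -> R4 @ bar 2 tick 0 v(0, 1): B3/F4 TT untreated
  -> R2 @ bar 4 tick 0 v(0, 2): A3/C5 m3 -> G3/G4 P8 similar
  -> R8 @ bar 4 tick 0 v(0, 2): penult P8 not 3rd/6th
  -> R2 @ bar 5 tick 0 v(0, 1): G3/E4 M6 -> A3/A4 P8 similar
  -> R6 @ bar 5 tick 3 v(0, 2): closes on m3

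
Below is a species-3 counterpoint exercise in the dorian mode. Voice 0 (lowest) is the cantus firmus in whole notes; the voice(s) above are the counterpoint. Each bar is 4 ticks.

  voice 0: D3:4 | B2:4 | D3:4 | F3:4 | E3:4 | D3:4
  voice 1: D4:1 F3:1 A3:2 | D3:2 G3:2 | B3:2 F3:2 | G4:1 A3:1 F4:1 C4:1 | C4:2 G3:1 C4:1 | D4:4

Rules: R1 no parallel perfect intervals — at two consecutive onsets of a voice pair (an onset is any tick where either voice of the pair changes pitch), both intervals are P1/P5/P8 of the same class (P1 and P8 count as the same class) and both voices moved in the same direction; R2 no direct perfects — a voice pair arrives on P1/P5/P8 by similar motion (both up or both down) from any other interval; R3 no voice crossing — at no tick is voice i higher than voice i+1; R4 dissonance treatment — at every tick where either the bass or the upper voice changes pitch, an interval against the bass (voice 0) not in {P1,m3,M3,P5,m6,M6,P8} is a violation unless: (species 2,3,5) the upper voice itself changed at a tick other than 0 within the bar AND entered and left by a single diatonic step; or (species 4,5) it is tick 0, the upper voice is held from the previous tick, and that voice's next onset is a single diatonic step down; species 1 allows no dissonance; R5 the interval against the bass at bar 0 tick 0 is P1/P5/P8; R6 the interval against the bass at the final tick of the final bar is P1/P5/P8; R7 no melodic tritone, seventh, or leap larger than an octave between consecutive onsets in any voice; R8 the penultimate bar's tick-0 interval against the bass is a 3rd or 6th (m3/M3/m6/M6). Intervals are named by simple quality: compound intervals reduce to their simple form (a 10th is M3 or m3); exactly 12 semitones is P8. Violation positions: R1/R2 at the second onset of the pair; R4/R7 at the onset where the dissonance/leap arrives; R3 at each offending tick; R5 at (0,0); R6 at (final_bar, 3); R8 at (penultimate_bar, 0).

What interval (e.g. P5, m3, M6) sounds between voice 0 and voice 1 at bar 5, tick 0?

voice 0=D3 voice 1=D4 -> P8

P8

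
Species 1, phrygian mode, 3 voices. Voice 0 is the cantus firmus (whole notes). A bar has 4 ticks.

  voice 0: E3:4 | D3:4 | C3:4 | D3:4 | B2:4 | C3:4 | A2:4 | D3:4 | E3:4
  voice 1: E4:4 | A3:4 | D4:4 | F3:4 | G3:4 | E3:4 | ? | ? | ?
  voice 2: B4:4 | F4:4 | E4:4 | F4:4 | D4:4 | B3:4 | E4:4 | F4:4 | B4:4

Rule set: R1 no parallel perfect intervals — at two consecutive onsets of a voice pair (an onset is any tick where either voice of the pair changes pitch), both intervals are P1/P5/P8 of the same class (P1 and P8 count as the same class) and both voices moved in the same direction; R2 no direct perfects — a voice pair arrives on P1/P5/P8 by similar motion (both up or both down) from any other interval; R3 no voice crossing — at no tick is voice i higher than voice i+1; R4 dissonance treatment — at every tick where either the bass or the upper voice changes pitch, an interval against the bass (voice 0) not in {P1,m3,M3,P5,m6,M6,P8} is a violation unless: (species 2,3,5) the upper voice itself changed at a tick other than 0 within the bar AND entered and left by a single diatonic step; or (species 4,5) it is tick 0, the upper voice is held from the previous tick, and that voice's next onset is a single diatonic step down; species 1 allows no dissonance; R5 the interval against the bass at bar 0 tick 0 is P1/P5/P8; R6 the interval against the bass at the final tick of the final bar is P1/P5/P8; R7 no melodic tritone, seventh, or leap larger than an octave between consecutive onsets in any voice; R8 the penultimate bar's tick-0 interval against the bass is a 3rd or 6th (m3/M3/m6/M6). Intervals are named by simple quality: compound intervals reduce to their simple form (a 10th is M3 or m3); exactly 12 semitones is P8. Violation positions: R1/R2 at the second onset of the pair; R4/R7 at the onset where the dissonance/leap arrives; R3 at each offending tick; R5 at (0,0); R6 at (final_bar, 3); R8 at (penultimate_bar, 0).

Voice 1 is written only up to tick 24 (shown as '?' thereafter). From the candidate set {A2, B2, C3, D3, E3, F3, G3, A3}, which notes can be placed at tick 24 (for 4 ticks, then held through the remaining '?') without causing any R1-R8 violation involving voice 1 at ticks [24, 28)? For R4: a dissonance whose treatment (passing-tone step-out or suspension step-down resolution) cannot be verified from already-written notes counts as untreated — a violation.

{C3, E3, F3}

A2: violates R2
B2: violates R4
C3: legal
D3: violates R4
E3: legal
F3: legal
G3: violates R4
A3: violates R1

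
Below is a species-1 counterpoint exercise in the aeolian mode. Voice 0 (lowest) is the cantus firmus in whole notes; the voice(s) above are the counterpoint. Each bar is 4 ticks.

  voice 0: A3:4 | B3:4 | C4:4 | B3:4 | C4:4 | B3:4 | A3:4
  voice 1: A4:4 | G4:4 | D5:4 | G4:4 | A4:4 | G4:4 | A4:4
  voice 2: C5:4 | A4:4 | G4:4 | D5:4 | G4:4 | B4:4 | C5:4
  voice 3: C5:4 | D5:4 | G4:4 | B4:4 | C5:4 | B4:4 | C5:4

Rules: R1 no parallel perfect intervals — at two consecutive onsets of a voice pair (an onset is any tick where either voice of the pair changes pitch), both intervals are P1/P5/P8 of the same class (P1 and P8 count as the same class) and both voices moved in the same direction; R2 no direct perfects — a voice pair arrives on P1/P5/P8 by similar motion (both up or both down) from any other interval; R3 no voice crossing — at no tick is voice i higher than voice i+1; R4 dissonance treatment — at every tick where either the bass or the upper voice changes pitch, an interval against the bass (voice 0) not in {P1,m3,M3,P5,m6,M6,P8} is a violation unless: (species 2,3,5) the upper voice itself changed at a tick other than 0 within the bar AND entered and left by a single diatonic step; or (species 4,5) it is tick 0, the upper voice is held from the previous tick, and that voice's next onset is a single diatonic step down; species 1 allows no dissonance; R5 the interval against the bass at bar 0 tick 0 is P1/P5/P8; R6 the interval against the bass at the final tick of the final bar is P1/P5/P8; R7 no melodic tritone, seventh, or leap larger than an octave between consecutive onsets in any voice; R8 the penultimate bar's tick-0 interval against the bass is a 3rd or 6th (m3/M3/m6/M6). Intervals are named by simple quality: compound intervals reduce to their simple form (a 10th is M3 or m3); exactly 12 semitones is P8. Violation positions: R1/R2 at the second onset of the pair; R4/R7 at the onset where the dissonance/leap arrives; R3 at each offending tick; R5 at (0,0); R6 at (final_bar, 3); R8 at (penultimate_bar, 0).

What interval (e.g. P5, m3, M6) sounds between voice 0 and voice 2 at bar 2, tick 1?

P5

voice 0=C4 voice 2=G4 -> P5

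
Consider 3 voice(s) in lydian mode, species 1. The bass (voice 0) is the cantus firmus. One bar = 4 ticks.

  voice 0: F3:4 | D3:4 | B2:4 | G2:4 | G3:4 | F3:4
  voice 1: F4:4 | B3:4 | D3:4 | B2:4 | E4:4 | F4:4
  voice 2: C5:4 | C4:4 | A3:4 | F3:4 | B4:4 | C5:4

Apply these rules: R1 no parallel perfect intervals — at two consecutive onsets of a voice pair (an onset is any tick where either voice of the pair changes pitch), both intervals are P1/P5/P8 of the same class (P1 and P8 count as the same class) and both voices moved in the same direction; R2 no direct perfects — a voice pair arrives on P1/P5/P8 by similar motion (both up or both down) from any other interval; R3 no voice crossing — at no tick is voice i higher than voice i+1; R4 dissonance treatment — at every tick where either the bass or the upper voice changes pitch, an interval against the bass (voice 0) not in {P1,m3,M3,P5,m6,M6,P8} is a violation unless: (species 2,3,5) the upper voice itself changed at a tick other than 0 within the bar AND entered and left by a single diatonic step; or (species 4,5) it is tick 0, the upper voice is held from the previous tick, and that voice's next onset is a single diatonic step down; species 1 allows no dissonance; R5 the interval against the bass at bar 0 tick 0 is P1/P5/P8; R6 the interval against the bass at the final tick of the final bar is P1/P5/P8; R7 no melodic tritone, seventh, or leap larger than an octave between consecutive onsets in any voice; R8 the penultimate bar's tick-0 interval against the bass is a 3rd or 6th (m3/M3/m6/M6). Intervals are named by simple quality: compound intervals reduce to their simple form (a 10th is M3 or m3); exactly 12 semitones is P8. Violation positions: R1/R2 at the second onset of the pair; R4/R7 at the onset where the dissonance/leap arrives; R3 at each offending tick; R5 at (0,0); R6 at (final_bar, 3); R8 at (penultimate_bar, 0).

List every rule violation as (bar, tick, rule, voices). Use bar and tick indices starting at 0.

(1, 0, R4, (0, 2))
(1, 0, R7, (1,))
(2, 0, R2, (1, 2))
(2, 0, R4, (0, 2))
(3, 0, R4, (0, 2))
(4, 0, R2, (1, 2))
(4, 0, R7, (1,))
(4, 0, R7, (2,))
(5, 0, R1, (1, 2))

bar 0: v0=F3 v1=F4 v2=C5 downbeat P5
bar 1: v0=D3 v1=B3 v2=C4 downbeat m7
bar 2: v0=B2 v1=D3 v2=A3 downbeat m7
bar 3: v0=G2 v1=B2 v2=F3 downbeat m7
bar 4: v0=G3 v1=E4 v2=B4 downbeat M3
bar 5: v0=F3 v1=F4 v2=C5 downbeat P5
  -> R4 @ bar 1 tick 0 v(0, 2): D3/C4 m7 untreated
  -> R7 @ bar 1 tick 0 v(1,): F4->B3 leap 6st
  -> R2 @ bar 2 tick 0 v(1, 2): B3/C4 m2 -> D3/A3 P5 similar
  -> R4 @ bar 2 tick 0 v(0, 2): B2/A3 m7 untreated
  -> R4 @ bar 3 tick 0 v(0, 2): G2/F3 m7 untreated
  -> R2 @ bar 4 tick 0 v(1, 2): B2/F3 TT -> E4/B4 P5 similar
  -> R7 @ bar 4 tick 0 v(1,): B2->E4 leap 17st
  -> R7 @ bar 4 tick 0 v(2,): F3->B4 leap 18st
  -> R1 @ bar 5 tick 0 v(1, 2): E4/B4 P5 -> F4/C5 P5 similar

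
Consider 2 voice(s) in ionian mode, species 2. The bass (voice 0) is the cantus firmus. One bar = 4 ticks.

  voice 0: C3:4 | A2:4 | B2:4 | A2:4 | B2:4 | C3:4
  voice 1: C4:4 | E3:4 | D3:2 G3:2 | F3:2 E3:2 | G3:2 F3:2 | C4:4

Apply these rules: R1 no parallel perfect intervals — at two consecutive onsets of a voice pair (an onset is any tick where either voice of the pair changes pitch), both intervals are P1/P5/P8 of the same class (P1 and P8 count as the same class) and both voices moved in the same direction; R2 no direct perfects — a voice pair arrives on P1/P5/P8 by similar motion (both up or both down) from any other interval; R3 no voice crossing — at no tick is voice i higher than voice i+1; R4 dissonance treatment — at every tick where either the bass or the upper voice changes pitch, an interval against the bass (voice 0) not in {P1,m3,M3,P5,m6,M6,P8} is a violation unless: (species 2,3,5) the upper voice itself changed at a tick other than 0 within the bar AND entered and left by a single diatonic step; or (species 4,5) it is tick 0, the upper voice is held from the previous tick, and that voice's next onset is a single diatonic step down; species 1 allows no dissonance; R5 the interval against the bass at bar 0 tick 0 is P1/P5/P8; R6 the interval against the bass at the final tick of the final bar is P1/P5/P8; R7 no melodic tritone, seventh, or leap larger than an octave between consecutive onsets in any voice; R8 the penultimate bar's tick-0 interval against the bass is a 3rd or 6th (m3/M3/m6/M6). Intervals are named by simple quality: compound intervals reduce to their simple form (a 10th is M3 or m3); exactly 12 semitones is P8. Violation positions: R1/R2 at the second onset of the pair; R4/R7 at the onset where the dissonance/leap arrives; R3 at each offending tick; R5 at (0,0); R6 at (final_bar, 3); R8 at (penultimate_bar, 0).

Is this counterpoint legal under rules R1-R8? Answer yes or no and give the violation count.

No (3 violations)

bar 0: v0=C3 v1=C4 (P8)
bar 1: v0=A2 v1=E3 (P5)
bar 2: v0=B2 v1=D3 (m3)
bar 3: v0=A2 v1=F3 (m6)
bar 4: v0=B2 v1=G3 (m6)
bar 5: v0=C3 v1=C4 (P8)
  R2 @ bar1.0: C3/C4 P8 -> A2/E3 P5 similar
  R4 @ bar4.2: B2/F3 TT untreated
  R2 @ bar5.0: B2/F3 TT -> C3/C4 P8 similar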